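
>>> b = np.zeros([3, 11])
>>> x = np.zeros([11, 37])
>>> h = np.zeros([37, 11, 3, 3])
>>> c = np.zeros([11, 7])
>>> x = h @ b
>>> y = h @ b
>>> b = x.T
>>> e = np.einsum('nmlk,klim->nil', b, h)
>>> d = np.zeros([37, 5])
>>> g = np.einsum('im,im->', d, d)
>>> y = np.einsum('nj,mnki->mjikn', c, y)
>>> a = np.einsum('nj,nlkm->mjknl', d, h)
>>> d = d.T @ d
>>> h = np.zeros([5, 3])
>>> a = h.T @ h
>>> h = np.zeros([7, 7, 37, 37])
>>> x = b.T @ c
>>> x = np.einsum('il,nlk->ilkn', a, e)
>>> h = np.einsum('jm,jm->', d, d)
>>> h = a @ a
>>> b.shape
(11, 3, 11, 37)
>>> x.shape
(3, 3, 11, 11)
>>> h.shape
(3, 3)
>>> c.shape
(11, 7)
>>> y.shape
(37, 7, 11, 3, 11)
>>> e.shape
(11, 3, 11)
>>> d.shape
(5, 5)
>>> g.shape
()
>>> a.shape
(3, 3)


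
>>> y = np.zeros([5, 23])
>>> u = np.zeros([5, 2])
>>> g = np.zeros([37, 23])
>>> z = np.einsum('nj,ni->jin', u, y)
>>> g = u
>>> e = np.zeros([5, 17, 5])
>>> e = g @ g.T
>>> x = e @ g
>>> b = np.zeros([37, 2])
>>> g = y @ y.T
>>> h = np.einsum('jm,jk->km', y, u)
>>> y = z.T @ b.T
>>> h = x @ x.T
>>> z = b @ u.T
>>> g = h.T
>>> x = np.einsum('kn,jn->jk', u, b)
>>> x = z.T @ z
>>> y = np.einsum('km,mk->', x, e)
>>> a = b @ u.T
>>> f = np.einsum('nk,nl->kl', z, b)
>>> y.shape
()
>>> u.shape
(5, 2)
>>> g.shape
(5, 5)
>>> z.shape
(37, 5)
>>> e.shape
(5, 5)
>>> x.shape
(5, 5)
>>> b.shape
(37, 2)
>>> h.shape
(5, 5)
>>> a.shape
(37, 5)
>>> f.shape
(5, 2)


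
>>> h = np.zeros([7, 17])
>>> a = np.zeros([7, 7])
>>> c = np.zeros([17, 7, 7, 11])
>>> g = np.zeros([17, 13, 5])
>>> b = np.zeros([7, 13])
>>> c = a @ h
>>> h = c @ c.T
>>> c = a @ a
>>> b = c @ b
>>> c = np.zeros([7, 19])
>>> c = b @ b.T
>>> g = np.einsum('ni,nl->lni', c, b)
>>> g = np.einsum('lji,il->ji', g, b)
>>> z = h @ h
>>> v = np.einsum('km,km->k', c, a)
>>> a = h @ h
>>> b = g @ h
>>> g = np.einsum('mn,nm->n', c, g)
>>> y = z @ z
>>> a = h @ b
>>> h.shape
(7, 7)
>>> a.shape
(7, 7)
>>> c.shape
(7, 7)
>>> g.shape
(7,)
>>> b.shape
(7, 7)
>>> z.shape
(7, 7)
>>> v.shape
(7,)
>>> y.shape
(7, 7)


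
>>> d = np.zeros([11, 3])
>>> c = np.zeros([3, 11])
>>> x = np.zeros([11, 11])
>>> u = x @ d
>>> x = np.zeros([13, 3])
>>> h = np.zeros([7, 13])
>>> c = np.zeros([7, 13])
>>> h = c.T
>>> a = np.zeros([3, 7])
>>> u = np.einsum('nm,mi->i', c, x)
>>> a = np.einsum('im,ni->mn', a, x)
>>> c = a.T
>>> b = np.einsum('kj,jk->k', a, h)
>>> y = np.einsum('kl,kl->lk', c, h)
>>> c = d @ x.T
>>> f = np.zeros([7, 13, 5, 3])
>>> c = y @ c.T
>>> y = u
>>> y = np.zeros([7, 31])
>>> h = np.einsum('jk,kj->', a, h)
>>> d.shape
(11, 3)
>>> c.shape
(7, 11)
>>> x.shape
(13, 3)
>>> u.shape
(3,)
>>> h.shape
()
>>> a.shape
(7, 13)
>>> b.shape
(7,)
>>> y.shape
(7, 31)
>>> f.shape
(7, 13, 5, 3)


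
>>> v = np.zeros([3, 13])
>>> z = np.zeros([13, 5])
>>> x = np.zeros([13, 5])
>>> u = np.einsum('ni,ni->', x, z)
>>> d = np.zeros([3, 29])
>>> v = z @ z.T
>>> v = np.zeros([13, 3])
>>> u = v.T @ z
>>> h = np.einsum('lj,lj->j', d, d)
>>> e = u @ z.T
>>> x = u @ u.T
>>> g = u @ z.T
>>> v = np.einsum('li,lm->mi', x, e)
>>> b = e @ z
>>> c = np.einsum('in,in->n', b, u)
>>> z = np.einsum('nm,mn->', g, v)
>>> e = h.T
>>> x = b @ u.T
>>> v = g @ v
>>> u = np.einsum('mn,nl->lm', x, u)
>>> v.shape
(3, 3)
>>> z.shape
()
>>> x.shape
(3, 3)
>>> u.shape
(5, 3)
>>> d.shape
(3, 29)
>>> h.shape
(29,)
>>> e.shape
(29,)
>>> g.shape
(3, 13)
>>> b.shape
(3, 5)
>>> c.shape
(5,)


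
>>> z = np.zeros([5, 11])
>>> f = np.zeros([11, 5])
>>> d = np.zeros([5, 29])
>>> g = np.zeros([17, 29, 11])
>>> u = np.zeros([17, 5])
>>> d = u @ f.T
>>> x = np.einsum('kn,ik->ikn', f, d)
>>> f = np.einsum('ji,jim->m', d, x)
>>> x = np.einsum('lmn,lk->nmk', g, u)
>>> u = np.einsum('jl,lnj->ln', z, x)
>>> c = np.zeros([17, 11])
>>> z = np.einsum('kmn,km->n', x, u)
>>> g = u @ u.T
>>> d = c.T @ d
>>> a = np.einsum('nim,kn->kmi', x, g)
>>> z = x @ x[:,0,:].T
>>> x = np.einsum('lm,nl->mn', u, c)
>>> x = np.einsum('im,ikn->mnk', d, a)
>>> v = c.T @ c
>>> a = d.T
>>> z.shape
(11, 29, 11)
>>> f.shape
(5,)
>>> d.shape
(11, 11)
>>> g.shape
(11, 11)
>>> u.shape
(11, 29)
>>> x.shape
(11, 29, 5)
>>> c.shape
(17, 11)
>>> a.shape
(11, 11)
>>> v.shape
(11, 11)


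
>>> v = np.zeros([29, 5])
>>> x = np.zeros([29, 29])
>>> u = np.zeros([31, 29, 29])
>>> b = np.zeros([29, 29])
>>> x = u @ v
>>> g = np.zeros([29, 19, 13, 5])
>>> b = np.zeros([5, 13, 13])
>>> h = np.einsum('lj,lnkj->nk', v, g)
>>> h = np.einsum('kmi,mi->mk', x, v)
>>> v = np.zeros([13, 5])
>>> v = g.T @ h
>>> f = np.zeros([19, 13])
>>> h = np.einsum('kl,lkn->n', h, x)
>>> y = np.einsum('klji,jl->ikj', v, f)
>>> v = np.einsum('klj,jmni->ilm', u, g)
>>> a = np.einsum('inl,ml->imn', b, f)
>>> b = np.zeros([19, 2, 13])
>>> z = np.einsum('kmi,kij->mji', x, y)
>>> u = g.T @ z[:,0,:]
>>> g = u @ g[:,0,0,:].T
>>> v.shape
(5, 29, 19)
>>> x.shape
(31, 29, 5)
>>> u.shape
(5, 13, 19, 5)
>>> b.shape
(19, 2, 13)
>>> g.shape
(5, 13, 19, 29)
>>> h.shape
(5,)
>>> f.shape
(19, 13)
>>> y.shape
(31, 5, 19)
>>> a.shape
(5, 19, 13)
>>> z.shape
(29, 19, 5)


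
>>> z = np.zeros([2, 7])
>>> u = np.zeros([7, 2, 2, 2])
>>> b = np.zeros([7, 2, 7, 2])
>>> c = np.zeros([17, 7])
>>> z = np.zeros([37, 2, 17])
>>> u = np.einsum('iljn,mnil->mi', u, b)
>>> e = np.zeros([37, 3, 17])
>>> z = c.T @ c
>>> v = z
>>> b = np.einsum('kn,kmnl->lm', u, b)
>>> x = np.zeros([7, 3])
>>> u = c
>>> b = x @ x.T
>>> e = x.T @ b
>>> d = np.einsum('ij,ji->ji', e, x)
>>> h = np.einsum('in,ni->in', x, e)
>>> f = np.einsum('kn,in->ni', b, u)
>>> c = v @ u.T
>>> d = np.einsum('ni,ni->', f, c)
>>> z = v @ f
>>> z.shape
(7, 17)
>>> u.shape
(17, 7)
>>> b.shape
(7, 7)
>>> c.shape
(7, 17)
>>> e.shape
(3, 7)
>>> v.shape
(7, 7)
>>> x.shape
(7, 3)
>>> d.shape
()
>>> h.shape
(7, 3)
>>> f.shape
(7, 17)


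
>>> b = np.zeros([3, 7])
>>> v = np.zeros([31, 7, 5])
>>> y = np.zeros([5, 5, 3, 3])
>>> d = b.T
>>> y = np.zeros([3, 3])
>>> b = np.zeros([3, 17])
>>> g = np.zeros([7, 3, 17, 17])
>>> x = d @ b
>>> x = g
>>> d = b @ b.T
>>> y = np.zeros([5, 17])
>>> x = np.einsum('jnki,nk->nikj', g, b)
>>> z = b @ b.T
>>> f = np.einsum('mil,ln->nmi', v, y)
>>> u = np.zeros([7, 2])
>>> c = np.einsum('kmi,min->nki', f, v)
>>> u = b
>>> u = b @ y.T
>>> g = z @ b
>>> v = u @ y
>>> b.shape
(3, 17)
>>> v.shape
(3, 17)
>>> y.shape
(5, 17)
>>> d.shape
(3, 3)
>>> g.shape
(3, 17)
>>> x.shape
(3, 17, 17, 7)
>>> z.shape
(3, 3)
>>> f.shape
(17, 31, 7)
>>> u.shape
(3, 5)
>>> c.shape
(5, 17, 7)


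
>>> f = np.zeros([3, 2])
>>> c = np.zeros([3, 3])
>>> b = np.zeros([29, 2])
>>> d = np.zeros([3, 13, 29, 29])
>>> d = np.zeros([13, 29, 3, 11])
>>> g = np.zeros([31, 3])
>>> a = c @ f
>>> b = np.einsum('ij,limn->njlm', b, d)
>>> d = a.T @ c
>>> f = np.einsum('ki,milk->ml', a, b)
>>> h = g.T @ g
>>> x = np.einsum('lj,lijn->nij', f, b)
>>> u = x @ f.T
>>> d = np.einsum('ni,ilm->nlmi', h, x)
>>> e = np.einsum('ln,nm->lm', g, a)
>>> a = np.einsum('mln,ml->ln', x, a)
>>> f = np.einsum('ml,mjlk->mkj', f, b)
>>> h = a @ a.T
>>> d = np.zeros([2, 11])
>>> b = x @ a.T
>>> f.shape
(11, 3, 2)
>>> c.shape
(3, 3)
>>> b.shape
(3, 2, 2)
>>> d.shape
(2, 11)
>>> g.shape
(31, 3)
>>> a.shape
(2, 13)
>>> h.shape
(2, 2)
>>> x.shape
(3, 2, 13)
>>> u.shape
(3, 2, 11)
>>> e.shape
(31, 2)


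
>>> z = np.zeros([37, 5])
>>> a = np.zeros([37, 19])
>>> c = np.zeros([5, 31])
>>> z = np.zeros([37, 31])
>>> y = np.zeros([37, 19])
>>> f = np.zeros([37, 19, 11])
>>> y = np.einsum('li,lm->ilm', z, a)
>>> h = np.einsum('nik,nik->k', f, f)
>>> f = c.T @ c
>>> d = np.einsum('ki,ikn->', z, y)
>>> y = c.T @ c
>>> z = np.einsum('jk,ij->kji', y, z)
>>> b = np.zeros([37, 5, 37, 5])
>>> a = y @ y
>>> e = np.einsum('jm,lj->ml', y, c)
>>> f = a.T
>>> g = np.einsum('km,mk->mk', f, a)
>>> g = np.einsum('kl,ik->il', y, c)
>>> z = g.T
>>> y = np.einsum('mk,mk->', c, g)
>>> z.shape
(31, 5)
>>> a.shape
(31, 31)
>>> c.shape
(5, 31)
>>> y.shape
()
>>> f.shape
(31, 31)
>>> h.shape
(11,)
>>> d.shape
()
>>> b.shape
(37, 5, 37, 5)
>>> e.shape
(31, 5)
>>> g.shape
(5, 31)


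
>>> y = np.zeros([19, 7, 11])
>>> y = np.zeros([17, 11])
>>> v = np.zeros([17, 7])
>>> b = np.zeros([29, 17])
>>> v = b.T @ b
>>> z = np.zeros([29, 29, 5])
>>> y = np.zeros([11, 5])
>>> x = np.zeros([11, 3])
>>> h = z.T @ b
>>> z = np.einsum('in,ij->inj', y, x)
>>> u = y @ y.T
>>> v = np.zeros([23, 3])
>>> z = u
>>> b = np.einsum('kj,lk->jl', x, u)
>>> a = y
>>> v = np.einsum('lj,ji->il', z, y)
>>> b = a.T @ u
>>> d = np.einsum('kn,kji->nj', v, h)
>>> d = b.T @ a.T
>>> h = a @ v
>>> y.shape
(11, 5)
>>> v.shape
(5, 11)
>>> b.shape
(5, 11)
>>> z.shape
(11, 11)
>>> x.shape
(11, 3)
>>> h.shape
(11, 11)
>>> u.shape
(11, 11)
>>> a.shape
(11, 5)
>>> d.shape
(11, 11)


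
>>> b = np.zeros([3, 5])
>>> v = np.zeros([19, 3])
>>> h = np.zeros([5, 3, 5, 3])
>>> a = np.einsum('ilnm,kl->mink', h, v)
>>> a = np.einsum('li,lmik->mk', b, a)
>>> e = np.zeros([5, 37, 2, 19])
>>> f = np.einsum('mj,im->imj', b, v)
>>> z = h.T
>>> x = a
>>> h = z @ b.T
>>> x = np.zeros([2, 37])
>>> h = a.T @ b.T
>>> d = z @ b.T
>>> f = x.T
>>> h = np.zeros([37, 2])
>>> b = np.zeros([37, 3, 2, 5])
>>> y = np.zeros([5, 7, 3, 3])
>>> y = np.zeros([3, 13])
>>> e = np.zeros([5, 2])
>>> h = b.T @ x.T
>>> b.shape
(37, 3, 2, 5)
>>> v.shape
(19, 3)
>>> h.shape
(5, 2, 3, 2)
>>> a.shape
(5, 19)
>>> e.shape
(5, 2)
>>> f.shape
(37, 2)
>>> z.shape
(3, 5, 3, 5)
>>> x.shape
(2, 37)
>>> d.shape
(3, 5, 3, 3)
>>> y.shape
(3, 13)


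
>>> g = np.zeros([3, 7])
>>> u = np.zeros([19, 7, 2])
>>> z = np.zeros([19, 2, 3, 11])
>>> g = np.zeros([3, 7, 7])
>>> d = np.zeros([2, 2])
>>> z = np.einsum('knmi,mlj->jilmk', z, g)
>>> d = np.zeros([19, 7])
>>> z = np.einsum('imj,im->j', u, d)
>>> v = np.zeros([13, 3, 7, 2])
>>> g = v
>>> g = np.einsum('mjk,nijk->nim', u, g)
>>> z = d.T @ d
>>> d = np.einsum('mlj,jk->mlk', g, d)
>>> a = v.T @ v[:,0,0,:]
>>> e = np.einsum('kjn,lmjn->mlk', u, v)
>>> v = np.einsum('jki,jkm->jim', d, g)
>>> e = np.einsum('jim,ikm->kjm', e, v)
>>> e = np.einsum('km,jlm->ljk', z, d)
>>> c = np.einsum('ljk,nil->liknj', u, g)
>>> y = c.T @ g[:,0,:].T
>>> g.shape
(13, 3, 19)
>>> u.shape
(19, 7, 2)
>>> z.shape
(7, 7)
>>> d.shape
(13, 3, 7)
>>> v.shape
(13, 7, 19)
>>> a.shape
(2, 7, 3, 2)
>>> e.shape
(3, 13, 7)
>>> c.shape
(19, 3, 2, 13, 7)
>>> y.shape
(7, 13, 2, 3, 13)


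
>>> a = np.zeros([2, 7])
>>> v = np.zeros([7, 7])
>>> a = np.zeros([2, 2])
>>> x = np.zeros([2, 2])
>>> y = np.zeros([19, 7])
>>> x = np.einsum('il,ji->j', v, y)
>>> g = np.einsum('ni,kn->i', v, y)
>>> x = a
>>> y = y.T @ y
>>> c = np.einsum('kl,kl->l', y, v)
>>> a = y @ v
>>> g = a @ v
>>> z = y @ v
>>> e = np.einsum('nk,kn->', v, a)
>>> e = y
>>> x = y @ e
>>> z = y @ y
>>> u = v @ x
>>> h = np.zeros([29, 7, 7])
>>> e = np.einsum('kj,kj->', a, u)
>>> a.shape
(7, 7)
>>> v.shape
(7, 7)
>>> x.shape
(7, 7)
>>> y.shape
(7, 7)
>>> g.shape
(7, 7)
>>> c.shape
(7,)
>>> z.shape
(7, 7)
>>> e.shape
()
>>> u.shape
(7, 7)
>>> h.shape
(29, 7, 7)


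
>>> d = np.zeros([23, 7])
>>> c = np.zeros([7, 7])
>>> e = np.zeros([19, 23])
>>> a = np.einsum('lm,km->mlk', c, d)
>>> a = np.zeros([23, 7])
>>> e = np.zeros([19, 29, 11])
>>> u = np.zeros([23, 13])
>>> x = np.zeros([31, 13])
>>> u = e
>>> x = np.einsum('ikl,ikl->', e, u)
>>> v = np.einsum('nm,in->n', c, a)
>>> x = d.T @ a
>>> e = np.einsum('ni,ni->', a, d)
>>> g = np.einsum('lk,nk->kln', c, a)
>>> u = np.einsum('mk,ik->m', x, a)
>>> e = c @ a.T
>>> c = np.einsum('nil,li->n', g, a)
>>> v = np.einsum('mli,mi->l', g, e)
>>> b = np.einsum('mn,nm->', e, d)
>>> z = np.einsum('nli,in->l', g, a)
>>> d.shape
(23, 7)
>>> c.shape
(7,)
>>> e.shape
(7, 23)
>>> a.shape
(23, 7)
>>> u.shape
(7,)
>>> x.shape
(7, 7)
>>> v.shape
(7,)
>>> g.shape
(7, 7, 23)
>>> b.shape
()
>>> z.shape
(7,)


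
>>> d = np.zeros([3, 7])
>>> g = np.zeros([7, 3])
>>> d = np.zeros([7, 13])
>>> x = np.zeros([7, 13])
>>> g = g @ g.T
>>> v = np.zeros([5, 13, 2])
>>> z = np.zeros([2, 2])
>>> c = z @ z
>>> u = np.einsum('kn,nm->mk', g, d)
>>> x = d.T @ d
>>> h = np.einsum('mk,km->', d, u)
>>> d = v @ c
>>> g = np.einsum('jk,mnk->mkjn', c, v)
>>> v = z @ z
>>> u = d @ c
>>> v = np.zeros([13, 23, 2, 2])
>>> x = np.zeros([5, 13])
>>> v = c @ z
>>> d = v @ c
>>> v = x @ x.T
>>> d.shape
(2, 2)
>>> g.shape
(5, 2, 2, 13)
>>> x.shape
(5, 13)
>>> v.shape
(5, 5)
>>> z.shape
(2, 2)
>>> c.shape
(2, 2)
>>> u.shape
(5, 13, 2)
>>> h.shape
()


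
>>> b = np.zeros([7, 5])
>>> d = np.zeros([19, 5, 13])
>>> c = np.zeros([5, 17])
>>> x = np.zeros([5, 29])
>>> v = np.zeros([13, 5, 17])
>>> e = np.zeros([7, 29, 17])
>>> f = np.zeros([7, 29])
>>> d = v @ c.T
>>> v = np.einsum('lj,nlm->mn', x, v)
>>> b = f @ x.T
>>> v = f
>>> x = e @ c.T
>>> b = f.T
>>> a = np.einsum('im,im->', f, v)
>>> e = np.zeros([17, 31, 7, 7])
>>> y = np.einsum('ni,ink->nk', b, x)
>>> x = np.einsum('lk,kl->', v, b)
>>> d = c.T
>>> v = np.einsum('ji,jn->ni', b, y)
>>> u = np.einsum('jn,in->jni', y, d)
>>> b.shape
(29, 7)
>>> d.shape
(17, 5)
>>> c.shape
(5, 17)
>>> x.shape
()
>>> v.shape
(5, 7)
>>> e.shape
(17, 31, 7, 7)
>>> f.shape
(7, 29)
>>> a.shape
()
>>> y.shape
(29, 5)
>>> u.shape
(29, 5, 17)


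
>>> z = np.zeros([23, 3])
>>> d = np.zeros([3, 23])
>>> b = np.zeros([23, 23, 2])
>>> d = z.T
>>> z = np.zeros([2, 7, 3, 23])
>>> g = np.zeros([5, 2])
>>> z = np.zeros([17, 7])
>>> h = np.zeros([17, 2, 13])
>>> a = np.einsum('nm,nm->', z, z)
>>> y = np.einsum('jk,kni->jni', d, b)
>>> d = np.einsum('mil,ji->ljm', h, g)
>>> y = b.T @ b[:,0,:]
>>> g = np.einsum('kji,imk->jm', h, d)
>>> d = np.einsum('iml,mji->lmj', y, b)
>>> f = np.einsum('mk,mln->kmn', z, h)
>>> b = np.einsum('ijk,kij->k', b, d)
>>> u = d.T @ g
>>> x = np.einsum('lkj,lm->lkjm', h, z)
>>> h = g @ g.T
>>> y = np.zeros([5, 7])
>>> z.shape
(17, 7)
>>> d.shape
(2, 23, 23)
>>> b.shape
(2,)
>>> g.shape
(2, 5)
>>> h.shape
(2, 2)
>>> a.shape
()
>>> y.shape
(5, 7)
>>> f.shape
(7, 17, 13)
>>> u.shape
(23, 23, 5)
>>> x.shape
(17, 2, 13, 7)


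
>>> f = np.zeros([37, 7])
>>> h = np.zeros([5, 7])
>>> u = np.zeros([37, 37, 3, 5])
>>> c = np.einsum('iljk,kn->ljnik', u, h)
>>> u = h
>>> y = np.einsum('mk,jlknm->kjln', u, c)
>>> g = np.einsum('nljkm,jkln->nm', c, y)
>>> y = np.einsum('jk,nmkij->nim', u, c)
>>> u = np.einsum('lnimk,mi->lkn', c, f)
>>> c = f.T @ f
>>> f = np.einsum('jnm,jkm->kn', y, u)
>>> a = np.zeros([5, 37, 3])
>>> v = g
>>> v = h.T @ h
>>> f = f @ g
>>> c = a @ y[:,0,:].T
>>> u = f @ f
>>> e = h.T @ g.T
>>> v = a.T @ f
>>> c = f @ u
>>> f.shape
(5, 5)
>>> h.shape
(5, 7)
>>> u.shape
(5, 5)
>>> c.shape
(5, 5)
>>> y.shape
(37, 37, 3)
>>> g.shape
(37, 5)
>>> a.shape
(5, 37, 3)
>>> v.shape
(3, 37, 5)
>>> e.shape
(7, 37)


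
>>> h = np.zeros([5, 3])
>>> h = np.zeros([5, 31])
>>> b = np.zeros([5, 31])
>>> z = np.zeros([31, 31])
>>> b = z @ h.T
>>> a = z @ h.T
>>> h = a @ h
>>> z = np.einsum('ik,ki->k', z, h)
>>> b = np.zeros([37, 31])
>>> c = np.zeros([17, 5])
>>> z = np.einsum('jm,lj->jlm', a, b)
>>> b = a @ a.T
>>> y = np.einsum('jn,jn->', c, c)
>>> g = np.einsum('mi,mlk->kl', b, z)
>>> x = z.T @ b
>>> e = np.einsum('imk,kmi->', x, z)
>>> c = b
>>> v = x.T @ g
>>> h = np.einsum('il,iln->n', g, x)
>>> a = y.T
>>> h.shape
(31,)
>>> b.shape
(31, 31)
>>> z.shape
(31, 37, 5)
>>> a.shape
()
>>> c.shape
(31, 31)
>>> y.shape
()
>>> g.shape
(5, 37)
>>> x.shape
(5, 37, 31)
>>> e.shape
()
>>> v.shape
(31, 37, 37)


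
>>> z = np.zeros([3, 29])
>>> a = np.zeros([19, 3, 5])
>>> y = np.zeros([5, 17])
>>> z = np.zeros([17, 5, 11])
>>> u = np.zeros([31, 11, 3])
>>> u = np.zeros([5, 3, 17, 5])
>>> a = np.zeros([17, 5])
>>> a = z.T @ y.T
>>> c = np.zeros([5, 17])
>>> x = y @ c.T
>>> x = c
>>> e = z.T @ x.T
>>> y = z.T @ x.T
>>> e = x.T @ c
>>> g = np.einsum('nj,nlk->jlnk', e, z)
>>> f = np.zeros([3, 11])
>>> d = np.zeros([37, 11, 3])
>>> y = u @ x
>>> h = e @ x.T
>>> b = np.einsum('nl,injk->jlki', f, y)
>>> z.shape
(17, 5, 11)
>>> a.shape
(11, 5, 5)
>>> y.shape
(5, 3, 17, 17)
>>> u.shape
(5, 3, 17, 5)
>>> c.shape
(5, 17)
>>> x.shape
(5, 17)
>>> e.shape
(17, 17)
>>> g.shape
(17, 5, 17, 11)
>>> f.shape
(3, 11)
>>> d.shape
(37, 11, 3)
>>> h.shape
(17, 5)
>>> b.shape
(17, 11, 17, 5)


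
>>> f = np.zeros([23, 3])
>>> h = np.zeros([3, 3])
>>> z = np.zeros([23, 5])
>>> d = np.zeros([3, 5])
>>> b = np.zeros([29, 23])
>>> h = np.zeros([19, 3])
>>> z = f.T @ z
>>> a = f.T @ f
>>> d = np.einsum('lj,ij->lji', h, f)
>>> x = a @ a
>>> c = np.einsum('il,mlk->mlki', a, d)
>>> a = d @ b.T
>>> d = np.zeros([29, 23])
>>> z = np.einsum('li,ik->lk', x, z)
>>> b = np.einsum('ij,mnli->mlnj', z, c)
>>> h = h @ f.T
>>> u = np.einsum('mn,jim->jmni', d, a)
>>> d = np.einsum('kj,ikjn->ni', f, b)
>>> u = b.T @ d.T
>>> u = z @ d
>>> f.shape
(23, 3)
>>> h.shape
(19, 23)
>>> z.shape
(3, 5)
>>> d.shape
(5, 19)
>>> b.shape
(19, 23, 3, 5)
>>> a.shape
(19, 3, 29)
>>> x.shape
(3, 3)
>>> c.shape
(19, 3, 23, 3)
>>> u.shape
(3, 19)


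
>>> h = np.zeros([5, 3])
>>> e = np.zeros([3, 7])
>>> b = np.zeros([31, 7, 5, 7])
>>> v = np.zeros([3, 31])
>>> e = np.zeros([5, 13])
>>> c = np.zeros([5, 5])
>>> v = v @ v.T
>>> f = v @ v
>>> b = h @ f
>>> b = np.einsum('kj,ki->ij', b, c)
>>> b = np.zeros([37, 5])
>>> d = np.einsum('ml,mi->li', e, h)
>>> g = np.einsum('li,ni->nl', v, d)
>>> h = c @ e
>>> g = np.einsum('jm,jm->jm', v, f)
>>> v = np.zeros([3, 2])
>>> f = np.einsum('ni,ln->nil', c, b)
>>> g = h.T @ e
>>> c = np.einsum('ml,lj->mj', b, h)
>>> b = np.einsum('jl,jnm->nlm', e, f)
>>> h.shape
(5, 13)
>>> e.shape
(5, 13)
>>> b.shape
(5, 13, 37)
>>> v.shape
(3, 2)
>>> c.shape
(37, 13)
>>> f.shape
(5, 5, 37)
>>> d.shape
(13, 3)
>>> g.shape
(13, 13)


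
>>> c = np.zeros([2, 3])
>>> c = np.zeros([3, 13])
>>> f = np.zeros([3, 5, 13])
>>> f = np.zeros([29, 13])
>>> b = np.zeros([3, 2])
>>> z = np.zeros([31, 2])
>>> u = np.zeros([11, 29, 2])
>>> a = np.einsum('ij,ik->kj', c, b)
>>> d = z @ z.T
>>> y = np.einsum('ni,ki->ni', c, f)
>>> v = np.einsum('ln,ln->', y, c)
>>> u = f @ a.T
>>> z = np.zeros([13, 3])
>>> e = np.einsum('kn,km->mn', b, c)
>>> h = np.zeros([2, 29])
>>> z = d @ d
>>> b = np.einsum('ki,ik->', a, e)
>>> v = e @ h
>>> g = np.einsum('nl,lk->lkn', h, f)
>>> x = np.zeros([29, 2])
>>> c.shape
(3, 13)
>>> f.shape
(29, 13)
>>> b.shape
()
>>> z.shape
(31, 31)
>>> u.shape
(29, 2)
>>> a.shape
(2, 13)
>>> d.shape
(31, 31)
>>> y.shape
(3, 13)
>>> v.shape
(13, 29)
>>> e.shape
(13, 2)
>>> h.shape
(2, 29)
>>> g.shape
(29, 13, 2)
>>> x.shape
(29, 2)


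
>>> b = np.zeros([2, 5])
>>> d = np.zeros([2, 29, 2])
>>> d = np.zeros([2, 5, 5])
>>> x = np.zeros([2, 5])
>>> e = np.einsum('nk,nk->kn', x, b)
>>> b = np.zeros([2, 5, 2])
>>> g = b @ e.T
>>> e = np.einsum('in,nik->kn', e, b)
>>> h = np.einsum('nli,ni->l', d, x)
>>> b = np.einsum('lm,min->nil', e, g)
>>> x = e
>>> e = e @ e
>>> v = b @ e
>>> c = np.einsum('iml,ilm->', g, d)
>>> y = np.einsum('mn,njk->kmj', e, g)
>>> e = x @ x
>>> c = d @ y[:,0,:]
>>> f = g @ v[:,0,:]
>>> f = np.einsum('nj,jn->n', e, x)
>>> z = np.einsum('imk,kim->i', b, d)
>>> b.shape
(5, 5, 2)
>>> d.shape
(2, 5, 5)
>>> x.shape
(2, 2)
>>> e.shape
(2, 2)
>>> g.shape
(2, 5, 5)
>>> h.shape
(5,)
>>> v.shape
(5, 5, 2)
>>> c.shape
(2, 5, 5)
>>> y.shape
(5, 2, 5)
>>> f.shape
(2,)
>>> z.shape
(5,)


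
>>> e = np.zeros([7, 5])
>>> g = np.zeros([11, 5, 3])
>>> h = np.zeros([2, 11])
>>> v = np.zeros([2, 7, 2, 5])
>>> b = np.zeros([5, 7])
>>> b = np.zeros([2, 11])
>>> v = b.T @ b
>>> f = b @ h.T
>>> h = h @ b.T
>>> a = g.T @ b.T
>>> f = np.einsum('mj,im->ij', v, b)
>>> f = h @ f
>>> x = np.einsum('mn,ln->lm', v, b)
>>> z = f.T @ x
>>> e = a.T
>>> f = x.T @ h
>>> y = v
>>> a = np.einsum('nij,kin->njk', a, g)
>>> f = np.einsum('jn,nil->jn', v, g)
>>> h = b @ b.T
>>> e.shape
(2, 5, 3)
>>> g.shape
(11, 5, 3)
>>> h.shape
(2, 2)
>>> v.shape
(11, 11)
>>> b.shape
(2, 11)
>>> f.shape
(11, 11)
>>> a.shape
(3, 2, 11)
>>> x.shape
(2, 11)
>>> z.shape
(11, 11)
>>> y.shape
(11, 11)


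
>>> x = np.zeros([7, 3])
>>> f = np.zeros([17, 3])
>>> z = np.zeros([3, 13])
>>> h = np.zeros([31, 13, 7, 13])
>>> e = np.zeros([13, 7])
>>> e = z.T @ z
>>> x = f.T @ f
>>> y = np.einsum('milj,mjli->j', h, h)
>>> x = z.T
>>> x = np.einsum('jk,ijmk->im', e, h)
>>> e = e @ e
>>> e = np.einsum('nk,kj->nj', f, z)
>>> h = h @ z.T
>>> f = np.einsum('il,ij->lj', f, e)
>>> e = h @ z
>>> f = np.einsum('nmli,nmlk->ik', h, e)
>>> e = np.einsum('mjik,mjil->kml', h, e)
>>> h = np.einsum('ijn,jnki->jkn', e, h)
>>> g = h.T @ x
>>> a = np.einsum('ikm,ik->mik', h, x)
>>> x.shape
(31, 7)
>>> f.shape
(3, 13)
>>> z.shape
(3, 13)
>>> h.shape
(31, 7, 13)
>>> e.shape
(3, 31, 13)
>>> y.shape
(13,)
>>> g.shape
(13, 7, 7)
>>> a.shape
(13, 31, 7)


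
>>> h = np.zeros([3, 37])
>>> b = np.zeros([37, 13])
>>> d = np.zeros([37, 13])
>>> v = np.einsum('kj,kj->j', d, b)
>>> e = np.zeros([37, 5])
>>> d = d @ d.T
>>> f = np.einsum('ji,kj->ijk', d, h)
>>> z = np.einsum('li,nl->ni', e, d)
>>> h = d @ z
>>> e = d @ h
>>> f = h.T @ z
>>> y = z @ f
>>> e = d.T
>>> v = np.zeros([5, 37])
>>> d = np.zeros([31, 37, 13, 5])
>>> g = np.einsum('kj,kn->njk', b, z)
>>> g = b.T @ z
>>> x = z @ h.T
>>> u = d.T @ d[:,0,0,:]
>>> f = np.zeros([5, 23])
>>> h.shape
(37, 5)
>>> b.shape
(37, 13)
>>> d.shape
(31, 37, 13, 5)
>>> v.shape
(5, 37)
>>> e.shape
(37, 37)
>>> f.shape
(5, 23)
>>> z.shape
(37, 5)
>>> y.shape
(37, 5)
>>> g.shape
(13, 5)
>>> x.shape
(37, 37)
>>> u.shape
(5, 13, 37, 5)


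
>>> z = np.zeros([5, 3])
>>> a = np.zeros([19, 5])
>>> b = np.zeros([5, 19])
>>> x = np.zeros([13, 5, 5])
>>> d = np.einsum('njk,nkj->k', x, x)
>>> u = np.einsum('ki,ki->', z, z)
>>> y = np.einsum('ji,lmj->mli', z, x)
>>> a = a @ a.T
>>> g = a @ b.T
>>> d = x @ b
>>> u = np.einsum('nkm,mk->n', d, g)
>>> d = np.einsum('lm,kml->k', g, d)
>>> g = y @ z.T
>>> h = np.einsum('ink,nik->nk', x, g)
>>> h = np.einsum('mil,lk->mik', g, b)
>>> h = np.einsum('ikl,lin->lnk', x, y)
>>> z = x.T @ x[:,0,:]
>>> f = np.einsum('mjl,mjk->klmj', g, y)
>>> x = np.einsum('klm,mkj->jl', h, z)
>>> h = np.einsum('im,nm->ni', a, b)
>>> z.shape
(5, 5, 5)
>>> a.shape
(19, 19)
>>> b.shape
(5, 19)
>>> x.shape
(5, 3)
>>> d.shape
(13,)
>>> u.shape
(13,)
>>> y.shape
(5, 13, 3)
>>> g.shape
(5, 13, 5)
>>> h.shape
(5, 19)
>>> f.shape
(3, 5, 5, 13)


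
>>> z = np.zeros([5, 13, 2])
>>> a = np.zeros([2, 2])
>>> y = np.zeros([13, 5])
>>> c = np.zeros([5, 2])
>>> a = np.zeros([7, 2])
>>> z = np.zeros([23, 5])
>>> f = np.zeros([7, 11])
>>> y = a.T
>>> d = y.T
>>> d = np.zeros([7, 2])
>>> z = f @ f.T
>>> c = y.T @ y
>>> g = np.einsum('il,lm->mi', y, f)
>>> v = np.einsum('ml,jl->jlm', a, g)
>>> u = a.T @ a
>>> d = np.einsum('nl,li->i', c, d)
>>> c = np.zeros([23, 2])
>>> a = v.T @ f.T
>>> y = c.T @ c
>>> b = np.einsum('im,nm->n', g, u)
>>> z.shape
(7, 7)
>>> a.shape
(7, 2, 7)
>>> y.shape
(2, 2)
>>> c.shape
(23, 2)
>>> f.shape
(7, 11)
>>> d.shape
(2,)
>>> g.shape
(11, 2)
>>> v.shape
(11, 2, 7)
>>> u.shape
(2, 2)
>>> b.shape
(2,)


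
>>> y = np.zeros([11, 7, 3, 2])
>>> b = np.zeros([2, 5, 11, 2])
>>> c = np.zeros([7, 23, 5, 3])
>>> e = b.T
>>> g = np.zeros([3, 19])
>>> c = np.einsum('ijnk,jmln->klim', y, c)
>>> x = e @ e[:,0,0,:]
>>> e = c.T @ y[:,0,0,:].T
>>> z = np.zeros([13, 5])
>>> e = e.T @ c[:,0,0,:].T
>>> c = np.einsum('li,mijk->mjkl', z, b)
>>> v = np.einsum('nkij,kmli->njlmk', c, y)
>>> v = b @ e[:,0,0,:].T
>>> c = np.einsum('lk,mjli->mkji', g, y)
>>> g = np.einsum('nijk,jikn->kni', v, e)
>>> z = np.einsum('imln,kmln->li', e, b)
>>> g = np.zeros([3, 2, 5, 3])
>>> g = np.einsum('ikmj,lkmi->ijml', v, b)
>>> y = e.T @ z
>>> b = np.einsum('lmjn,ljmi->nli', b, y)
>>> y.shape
(2, 11, 5, 11)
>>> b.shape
(2, 2, 11)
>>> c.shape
(11, 19, 7, 2)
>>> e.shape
(11, 5, 11, 2)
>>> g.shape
(2, 11, 11, 2)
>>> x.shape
(2, 11, 5, 2)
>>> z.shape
(11, 11)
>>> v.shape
(2, 5, 11, 11)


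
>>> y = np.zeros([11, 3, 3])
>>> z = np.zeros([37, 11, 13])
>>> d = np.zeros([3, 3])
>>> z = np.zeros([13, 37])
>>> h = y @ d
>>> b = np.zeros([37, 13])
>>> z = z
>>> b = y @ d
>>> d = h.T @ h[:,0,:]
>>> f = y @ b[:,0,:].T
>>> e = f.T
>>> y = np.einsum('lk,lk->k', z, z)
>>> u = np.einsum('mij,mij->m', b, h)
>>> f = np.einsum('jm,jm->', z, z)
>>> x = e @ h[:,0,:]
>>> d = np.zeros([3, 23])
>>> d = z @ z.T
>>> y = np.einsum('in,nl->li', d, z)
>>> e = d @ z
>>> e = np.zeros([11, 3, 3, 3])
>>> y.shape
(37, 13)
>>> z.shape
(13, 37)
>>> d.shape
(13, 13)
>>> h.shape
(11, 3, 3)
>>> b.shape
(11, 3, 3)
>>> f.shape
()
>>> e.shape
(11, 3, 3, 3)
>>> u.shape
(11,)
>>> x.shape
(11, 3, 3)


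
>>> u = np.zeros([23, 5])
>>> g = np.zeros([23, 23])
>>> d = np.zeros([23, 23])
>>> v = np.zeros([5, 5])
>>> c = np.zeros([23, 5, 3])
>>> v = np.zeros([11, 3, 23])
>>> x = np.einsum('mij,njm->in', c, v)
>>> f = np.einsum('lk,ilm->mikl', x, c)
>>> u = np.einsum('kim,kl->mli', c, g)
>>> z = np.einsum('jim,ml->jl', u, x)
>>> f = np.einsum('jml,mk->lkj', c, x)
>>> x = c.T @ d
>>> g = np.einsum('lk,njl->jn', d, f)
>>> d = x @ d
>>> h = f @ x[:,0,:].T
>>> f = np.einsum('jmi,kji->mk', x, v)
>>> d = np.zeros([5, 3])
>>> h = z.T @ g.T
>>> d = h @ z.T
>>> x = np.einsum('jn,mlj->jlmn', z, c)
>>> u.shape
(3, 23, 5)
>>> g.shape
(11, 3)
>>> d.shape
(11, 3)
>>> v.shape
(11, 3, 23)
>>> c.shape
(23, 5, 3)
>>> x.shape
(3, 5, 23, 11)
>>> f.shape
(5, 11)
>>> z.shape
(3, 11)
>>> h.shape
(11, 11)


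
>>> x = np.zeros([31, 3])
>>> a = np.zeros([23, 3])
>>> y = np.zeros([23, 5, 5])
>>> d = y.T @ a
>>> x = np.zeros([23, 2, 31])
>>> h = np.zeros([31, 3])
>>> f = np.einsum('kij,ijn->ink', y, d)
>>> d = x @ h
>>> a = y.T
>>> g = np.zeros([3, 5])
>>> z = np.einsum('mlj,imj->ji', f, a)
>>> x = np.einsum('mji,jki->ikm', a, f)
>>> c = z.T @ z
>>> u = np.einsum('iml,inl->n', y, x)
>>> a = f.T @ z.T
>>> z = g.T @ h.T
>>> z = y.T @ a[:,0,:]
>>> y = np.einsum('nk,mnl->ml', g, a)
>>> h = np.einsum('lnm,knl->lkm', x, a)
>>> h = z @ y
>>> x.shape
(23, 3, 5)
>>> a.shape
(23, 3, 23)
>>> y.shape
(23, 23)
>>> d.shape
(23, 2, 3)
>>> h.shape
(5, 5, 23)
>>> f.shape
(5, 3, 23)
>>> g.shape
(3, 5)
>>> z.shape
(5, 5, 23)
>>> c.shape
(5, 5)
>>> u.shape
(3,)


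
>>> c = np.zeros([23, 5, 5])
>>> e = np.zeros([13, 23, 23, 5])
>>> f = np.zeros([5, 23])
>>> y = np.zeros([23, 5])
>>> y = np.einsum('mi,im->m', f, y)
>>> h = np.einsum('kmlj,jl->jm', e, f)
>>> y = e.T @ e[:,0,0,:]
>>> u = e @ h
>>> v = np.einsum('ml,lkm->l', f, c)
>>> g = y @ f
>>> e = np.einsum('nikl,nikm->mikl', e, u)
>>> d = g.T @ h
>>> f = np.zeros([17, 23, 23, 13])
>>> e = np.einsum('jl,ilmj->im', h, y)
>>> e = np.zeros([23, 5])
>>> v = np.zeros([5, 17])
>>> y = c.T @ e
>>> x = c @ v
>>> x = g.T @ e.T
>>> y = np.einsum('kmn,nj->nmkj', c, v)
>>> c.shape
(23, 5, 5)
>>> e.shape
(23, 5)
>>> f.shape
(17, 23, 23, 13)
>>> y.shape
(5, 5, 23, 17)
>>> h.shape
(5, 23)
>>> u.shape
(13, 23, 23, 23)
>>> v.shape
(5, 17)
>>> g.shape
(5, 23, 23, 23)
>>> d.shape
(23, 23, 23, 23)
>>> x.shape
(23, 23, 23, 23)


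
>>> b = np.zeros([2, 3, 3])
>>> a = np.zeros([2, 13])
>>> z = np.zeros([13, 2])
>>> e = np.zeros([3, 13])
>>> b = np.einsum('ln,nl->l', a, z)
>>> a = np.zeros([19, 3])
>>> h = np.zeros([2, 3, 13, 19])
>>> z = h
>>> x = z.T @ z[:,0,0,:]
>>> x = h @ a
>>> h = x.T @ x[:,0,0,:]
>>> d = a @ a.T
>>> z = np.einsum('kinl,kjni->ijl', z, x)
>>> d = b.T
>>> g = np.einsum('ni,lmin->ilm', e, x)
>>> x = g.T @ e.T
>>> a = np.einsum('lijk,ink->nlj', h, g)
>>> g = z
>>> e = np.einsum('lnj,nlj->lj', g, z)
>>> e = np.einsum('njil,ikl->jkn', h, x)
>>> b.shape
(2,)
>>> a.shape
(2, 3, 3)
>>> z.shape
(3, 3, 19)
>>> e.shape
(13, 2, 3)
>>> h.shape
(3, 13, 3, 3)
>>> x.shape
(3, 2, 3)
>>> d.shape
(2,)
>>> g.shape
(3, 3, 19)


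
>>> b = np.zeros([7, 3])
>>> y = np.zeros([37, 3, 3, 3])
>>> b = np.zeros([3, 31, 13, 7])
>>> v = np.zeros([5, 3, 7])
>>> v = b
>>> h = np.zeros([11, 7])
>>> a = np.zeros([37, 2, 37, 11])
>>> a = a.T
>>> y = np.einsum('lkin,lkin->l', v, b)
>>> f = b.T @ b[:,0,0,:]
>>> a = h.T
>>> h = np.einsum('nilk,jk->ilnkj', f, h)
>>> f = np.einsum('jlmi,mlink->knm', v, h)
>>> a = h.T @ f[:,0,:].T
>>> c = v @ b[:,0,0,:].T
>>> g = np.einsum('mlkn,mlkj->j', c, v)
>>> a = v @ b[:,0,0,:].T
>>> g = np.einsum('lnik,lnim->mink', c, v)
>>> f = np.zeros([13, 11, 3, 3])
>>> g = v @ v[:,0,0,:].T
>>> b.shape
(3, 31, 13, 7)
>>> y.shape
(3,)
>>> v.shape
(3, 31, 13, 7)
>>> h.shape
(13, 31, 7, 7, 11)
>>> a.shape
(3, 31, 13, 3)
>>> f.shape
(13, 11, 3, 3)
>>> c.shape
(3, 31, 13, 3)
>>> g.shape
(3, 31, 13, 3)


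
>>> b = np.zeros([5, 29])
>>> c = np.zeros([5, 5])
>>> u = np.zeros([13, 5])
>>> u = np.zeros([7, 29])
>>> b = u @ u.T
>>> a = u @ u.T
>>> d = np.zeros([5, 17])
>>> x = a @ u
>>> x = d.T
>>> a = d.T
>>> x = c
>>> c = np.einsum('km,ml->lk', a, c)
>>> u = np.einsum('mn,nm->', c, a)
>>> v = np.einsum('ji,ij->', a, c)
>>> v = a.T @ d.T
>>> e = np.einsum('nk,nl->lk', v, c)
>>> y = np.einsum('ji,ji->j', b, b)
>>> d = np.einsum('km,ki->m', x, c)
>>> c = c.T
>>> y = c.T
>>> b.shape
(7, 7)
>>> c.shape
(17, 5)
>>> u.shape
()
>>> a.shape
(17, 5)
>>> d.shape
(5,)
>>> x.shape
(5, 5)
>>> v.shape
(5, 5)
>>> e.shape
(17, 5)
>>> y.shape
(5, 17)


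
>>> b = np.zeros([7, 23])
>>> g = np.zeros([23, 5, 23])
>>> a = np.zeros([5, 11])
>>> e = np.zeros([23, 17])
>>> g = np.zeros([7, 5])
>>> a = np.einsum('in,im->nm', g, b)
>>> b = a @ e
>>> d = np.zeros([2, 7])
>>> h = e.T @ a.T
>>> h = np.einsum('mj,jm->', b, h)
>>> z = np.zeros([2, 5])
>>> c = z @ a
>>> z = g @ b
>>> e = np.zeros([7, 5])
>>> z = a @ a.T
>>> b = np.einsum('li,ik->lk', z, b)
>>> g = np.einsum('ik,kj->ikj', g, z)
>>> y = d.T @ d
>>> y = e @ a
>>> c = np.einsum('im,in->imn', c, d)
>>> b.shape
(5, 17)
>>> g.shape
(7, 5, 5)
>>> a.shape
(5, 23)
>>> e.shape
(7, 5)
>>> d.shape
(2, 7)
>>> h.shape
()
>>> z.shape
(5, 5)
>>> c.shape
(2, 23, 7)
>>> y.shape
(7, 23)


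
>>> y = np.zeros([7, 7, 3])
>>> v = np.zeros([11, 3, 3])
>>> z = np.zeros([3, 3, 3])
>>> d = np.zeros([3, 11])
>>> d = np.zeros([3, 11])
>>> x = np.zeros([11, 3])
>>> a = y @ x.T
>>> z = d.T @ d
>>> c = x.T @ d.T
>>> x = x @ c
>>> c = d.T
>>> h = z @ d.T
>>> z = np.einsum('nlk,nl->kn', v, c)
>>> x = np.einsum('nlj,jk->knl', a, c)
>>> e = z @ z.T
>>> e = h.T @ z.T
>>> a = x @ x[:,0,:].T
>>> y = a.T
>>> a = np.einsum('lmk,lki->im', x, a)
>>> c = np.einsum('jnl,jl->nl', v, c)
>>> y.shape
(3, 7, 3)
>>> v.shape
(11, 3, 3)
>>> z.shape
(3, 11)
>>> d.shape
(3, 11)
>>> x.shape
(3, 7, 7)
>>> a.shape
(3, 7)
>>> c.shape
(3, 3)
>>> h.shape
(11, 3)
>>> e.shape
(3, 3)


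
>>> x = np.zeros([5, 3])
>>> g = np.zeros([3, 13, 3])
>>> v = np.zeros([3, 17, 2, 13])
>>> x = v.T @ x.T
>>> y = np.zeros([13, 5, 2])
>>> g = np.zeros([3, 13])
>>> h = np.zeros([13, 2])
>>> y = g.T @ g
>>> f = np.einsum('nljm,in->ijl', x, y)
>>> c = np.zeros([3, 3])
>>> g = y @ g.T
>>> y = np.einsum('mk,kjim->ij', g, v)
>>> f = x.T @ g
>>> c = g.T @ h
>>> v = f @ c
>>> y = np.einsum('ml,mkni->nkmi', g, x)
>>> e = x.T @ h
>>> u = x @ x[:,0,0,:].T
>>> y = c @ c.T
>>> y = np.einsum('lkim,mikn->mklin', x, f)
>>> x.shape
(13, 2, 17, 5)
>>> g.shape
(13, 3)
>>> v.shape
(5, 17, 2, 2)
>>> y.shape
(5, 2, 13, 17, 3)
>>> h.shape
(13, 2)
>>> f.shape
(5, 17, 2, 3)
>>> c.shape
(3, 2)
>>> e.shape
(5, 17, 2, 2)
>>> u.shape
(13, 2, 17, 13)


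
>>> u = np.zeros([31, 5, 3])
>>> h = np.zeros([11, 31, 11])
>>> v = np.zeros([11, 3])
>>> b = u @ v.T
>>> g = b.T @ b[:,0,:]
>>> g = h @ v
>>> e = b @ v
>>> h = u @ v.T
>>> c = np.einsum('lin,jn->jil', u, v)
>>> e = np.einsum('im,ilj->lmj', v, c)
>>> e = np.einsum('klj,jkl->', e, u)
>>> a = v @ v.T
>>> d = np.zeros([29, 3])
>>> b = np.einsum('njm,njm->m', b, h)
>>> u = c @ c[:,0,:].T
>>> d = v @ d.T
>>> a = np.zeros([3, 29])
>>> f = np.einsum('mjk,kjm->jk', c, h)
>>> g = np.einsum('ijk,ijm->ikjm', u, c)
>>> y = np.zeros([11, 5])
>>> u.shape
(11, 5, 11)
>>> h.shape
(31, 5, 11)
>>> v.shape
(11, 3)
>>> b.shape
(11,)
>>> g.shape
(11, 11, 5, 31)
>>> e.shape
()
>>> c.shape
(11, 5, 31)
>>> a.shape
(3, 29)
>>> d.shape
(11, 29)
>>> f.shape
(5, 31)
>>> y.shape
(11, 5)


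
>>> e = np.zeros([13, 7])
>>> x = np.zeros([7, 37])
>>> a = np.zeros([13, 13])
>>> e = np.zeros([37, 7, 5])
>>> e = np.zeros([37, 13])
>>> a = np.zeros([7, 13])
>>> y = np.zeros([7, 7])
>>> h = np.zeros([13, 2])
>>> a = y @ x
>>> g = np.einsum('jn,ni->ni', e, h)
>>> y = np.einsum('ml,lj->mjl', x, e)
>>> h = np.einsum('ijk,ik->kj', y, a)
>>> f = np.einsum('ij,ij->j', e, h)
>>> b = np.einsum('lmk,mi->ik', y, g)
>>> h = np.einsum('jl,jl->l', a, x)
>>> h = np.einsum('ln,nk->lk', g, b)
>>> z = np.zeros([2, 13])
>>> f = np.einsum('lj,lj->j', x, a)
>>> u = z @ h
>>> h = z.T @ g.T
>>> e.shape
(37, 13)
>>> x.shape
(7, 37)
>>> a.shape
(7, 37)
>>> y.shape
(7, 13, 37)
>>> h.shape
(13, 13)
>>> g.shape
(13, 2)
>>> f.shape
(37,)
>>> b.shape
(2, 37)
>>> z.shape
(2, 13)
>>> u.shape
(2, 37)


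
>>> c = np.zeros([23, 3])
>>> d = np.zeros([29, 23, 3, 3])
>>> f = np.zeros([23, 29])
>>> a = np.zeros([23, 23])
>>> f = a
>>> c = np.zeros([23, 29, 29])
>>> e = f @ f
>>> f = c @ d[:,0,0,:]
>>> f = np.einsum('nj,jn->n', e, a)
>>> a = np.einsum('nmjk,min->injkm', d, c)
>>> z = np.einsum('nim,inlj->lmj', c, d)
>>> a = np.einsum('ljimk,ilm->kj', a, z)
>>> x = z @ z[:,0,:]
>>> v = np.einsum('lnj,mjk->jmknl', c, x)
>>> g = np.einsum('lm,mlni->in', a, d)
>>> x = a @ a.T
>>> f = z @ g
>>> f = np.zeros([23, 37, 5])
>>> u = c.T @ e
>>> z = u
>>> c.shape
(23, 29, 29)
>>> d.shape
(29, 23, 3, 3)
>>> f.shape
(23, 37, 5)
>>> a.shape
(23, 29)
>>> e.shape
(23, 23)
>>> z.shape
(29, 29, 23)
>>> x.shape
(23, 23)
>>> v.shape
(29, 3, 3, 29, 23)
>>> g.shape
(3, 3)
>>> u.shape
(29, 29, 23)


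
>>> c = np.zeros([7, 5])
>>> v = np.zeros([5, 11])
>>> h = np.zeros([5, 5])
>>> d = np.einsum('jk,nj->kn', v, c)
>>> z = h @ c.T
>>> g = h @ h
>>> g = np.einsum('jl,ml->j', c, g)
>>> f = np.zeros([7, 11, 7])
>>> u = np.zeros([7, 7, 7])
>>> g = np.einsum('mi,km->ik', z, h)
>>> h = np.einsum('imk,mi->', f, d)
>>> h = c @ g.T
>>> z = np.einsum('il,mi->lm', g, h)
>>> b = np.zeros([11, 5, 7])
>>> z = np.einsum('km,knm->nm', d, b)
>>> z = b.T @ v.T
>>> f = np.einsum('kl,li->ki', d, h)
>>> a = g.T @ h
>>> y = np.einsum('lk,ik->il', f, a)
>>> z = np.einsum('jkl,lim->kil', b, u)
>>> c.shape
(7, 5)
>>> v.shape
(5, 11)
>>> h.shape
(7, 7)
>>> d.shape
(11, 7)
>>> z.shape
(5, 7, 7)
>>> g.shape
(7, 5)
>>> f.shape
(11, 7)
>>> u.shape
(7, 7, 7)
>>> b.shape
(11, 5, 7)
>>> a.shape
(5, 7)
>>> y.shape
(5, 11)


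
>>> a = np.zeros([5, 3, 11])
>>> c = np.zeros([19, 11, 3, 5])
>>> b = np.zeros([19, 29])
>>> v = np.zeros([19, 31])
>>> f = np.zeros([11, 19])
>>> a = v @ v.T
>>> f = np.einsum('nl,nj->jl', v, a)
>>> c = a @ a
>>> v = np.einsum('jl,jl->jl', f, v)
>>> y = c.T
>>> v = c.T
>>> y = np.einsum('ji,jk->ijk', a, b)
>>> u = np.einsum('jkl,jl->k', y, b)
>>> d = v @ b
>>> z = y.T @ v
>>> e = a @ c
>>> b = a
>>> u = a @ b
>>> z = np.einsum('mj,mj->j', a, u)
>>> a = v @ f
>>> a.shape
(19, 31)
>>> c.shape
(19, 19)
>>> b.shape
(19, 19)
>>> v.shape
(19, 19)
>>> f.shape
(19, 31)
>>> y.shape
(19, 19, 29)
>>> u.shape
(19, 19)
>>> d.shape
(19, 29)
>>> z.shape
(19,)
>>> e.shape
(19, 19)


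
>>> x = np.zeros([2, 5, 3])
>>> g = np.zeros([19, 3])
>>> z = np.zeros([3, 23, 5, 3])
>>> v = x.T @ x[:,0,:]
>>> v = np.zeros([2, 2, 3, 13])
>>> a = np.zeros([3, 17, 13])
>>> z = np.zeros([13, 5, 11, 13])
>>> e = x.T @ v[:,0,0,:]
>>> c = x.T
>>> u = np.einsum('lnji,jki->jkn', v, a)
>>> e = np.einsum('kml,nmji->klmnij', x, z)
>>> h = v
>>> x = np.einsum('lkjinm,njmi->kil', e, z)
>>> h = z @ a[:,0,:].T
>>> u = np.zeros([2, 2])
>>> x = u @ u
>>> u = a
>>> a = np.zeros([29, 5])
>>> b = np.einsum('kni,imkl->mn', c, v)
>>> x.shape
(2, 2)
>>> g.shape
(19, 3)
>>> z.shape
(13, 5, 11, 13)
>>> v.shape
(2, 2, 3, 13)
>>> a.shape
(29, 5)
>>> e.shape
(2, 3, 5, 13, 13, 11)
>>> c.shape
(3, 5, 2)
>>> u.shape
(3, 17, 13)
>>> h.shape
(13, 5, 11, 3)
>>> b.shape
(2, 5)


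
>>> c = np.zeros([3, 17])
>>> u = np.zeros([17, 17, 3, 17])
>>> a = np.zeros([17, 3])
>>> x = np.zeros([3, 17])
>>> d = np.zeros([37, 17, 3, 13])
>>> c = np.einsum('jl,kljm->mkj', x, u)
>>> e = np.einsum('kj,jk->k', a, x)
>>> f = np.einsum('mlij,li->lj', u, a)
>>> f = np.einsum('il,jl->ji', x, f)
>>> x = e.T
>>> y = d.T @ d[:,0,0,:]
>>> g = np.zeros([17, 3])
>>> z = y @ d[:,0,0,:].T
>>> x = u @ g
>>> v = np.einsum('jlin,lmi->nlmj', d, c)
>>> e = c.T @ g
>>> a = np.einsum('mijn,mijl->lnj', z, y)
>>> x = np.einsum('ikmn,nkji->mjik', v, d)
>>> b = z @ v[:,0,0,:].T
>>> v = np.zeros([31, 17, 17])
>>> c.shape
(17, 17, 3)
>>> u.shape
(17, 17, 3, 17)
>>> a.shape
(13, 37, 17)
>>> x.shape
(17, 3, 13, 17)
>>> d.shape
(37, 17, 3, 13)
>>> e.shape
(3, 17, 3)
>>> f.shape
(17, 3)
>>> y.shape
(13, 3, 17, 13)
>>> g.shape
(17, 3)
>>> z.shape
(13, 3, 17, 37)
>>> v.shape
(31, 17, 17)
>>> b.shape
(13, 3, 17, 13)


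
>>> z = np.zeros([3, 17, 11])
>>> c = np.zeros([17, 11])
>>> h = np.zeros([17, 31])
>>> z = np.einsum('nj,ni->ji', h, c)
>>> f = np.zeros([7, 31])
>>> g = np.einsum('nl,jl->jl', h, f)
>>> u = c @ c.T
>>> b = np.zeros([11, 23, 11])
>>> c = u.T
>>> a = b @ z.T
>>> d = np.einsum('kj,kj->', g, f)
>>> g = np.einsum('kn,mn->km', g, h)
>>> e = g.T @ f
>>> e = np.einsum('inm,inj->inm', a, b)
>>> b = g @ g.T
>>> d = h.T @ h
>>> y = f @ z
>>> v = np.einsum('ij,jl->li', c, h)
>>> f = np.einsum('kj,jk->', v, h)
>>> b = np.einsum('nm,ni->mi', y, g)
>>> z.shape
(31, 11)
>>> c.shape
(17, 17)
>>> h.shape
(17, 31)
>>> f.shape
()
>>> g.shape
(7, 17)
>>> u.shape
(17, 17)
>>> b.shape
(11, 17)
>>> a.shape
(11, 23, 31)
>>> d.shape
(31, 31)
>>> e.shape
(11, 23, 31)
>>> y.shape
(7, 11)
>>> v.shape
(31, 17)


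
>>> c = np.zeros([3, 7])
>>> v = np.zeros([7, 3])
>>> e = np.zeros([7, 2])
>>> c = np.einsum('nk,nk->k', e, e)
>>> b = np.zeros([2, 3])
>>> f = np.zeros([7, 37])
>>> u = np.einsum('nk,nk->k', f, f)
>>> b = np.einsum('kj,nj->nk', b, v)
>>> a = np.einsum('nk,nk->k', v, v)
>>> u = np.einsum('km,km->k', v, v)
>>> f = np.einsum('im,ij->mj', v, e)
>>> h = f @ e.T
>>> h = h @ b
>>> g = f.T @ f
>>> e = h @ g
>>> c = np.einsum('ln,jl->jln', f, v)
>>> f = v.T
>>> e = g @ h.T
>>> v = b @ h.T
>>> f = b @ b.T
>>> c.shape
(7, 3, 2)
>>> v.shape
(7, 3)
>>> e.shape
(2, 3)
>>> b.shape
(7, 2)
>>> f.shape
(7, 7)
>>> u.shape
(7,)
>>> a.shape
(3,)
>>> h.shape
(3, 2)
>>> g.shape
(2, 2)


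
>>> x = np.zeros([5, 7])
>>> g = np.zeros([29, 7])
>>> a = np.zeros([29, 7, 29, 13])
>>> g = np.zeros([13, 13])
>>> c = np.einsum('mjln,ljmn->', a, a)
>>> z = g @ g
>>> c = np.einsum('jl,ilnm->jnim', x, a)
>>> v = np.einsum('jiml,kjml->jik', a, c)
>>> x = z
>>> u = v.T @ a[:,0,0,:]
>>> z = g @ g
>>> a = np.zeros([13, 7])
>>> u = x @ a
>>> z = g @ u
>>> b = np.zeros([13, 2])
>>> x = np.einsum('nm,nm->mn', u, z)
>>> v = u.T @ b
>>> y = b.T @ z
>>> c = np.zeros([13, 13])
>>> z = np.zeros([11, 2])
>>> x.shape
(7, 13)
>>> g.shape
(13, 13)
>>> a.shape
(13, 7)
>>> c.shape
(13, 13)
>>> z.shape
(11, 2)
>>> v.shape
(7, 2)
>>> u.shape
(13, 7)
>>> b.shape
(13, 2)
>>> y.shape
(2, 7)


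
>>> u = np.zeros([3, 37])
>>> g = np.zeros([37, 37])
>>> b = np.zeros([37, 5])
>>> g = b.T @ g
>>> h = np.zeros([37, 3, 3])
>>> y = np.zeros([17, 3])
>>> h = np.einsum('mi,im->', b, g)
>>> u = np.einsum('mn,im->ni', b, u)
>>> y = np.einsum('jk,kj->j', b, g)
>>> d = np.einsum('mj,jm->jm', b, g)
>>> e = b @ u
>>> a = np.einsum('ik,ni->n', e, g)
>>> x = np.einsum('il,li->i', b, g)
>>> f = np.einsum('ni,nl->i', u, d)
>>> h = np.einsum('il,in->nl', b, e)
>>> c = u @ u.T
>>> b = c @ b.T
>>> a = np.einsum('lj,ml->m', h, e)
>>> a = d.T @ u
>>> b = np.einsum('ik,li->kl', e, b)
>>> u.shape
(5, 3)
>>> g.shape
(5, 37)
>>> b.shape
(3, 5)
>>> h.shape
(3, 5)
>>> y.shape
(37,)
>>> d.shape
(5, 37)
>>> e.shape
(37, 3)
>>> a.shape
(37, 3)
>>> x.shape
(37,)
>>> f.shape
(3,)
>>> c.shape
(5, 5)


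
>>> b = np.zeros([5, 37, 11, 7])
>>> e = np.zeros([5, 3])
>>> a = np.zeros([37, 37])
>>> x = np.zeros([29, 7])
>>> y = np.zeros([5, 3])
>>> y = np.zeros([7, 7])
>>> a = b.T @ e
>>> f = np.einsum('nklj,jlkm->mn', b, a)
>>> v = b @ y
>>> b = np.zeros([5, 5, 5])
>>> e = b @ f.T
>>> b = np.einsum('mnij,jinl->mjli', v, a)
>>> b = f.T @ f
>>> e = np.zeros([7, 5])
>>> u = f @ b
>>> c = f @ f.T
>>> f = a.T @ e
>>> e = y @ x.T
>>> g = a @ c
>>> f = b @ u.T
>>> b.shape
(5, 5)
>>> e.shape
(7, 29)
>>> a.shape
(7, 11, 37, 3)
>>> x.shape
(29, 7)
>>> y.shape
(7, 7)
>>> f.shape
(5, 3)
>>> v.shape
(5, 37, 11, 7)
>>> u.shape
(3, 5)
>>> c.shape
(3, 3)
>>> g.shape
(7, 11, 37, 3)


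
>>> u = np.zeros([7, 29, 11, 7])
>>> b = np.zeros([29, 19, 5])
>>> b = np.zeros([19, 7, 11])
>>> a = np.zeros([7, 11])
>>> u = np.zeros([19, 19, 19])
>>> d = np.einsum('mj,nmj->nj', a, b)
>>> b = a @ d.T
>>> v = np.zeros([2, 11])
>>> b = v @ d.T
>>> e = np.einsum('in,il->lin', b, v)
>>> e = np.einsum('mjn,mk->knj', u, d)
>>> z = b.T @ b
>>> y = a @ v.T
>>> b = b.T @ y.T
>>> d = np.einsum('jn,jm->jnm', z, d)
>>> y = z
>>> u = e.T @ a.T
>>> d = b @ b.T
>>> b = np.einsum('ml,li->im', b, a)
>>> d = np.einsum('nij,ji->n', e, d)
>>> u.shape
(19, 19, 7)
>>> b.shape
(11, 19)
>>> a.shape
(7, 11)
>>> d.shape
(11,)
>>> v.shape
(2, 11)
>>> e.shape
(11, 19, 19)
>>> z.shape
(19, 19)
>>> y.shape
(19, 19)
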